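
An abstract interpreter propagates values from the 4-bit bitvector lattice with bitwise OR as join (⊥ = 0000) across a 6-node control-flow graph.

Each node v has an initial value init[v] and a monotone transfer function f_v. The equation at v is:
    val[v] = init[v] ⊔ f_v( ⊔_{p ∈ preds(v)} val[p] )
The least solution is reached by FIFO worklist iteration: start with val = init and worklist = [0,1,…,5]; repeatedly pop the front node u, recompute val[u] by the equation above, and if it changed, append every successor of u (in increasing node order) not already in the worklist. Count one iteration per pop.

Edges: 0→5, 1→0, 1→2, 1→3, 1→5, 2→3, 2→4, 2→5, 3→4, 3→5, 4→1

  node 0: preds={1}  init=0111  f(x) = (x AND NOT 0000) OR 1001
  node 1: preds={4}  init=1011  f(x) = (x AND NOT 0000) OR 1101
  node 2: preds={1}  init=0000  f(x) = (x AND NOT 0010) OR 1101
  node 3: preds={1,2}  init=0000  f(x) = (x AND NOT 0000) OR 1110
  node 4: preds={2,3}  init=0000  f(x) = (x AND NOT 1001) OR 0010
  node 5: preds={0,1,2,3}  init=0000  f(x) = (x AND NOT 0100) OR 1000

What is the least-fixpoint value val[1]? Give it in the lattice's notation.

1111

Trace (8 dequeues):
  [1] u=0 | in 1011 | out 1111 | prev 0111 | push {}
  [2] u=1 | in 0000 | out 1111 | prev 1011 | push {0}
  [3] u=2 | in 1111 | out 1101 | prev 0000 | push {}
  [4] u=3 | in 1111 | out 1111 | prev 0000 | push {}
  [5] u=4 | in 1111 | out 0110 | prev 0000 | push {1}
  [6] u=5 | in 1111 | out 1011 | prev 0000 | push {}
  [7] u=0 | in 1111 | out 1111 | ==
  [8] u=1 | in 0110 | out 1111 | ==

Converged values:
  [0] 1111
  [1] 1111
  [2] 1101
  [3] 1111
  [4] 0110
  [5] 1011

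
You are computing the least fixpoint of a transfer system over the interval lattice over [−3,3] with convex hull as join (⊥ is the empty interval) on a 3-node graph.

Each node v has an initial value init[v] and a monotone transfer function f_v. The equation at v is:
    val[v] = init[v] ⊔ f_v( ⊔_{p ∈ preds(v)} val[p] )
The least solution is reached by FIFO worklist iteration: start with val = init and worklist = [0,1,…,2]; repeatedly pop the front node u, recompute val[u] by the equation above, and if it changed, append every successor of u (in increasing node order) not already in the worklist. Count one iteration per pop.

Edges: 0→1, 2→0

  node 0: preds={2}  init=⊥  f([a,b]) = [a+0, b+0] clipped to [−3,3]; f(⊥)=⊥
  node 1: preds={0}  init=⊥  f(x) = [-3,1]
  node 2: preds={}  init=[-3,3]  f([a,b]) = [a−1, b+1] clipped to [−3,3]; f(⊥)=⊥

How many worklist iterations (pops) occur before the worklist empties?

Trace (3 dequeues):
  [1] u=0 | in [-3,3] | out [-3,3] | prev ⊥ | push {}
  [2] u=1 | in [-3,3] | out [-3,1] | prev ⊥ | push {}
  [3] u=2 | in ⊥ | out [-3,3] | ==

Converged values:
  [0] [-3,3]
  [1] [-3,1]
  [2] [-3,3]

3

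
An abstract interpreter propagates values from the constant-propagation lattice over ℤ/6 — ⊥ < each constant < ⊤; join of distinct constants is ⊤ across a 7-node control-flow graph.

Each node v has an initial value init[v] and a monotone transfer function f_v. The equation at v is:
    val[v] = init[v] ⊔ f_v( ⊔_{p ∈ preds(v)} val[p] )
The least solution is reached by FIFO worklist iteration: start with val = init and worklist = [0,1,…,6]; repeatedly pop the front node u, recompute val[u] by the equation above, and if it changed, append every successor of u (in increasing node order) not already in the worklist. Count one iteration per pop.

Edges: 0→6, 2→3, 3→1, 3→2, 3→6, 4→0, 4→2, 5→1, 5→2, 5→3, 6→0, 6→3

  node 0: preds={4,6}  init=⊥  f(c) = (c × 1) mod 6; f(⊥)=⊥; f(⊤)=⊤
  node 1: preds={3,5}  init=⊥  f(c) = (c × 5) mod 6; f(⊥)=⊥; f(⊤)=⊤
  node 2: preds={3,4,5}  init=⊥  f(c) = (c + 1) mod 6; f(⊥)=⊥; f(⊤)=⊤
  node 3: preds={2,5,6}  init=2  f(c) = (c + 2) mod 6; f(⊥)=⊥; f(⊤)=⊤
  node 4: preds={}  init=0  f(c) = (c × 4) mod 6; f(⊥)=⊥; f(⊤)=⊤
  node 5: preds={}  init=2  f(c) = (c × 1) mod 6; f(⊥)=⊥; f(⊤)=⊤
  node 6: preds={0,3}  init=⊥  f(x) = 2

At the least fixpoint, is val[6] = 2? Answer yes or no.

Iteration log — 12 steps:
  step 1. node 0  ⊔preds=0  new=0  old=⊥  +wl: 
  step 2. node 1  ⊔preds=2  new=4  old=⊥  +wl: 
  step 3. node 2  ⊔preds=⊤  new=⊤  old=⊥  +wl: 
  step 4. node 3  ⊔preds=⊤  new=⊤  old=2  +wl: 1,2
  step 5. node 4  ⊔preds=⊥  new=0  stable
  step 6. node 5  ⊔preds=⊥  new=2  stable
  step 7. node 6  ⊔preds=⊤  new=2  old=⊥  +wl: 0,3
  step 8. node 1  ⊔preds=⊤  new=⊤  old=4  +wl: 
  step 9. node 2  ⊔preds=⊤  new=⊤  stable
  step 10. node 0  ⊔preds=⊤  new=⊤  old=0  +wl: 6
  step 11. node 3  ⊔preds=⊤  new=⊤  stable
  step 12. node 6  ⊔preds=⊤  new=2  stable

Least fixpoint reached:
  node 0: ⊤
  node 1: ⊤
  node 2: ⊤
  node 3: ⊤
  node 4: 0
  node 5: 2
  node 6: 2

yes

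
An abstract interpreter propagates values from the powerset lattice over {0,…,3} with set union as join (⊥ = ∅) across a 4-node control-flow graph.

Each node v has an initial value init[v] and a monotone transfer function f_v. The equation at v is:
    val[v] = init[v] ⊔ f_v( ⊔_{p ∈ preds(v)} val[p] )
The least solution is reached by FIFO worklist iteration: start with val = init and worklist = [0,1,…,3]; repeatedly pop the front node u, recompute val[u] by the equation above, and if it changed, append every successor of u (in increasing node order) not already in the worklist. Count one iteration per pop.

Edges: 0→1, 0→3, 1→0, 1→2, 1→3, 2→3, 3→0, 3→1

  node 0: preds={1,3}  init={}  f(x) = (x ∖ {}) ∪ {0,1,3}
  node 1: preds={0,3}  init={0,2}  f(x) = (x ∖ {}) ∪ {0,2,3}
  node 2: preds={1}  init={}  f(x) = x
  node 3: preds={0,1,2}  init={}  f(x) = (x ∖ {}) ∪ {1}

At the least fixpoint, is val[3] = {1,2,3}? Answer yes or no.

Worklist (6 pops):
  #1 pop 0: in={0,2} → {0,1,2,3} (was {}); enqueue []
  #2 pop 1: in={0,1,2,3} → {0,1,2,3} (was {0,2}); enqueue [0]
  #3 pop 2: in={0,1,2,3} → {0,1,2,3} (was {}); enqueue []
  #4 pop 3: in={0,1,2,3} → {0,1,2,3} (was {}); enqueue [1]
  #5 pop 0: in={0,1,2,3} → {0,1,2,3} (no change)
  #6 pop 1: in={0,1,2,3} → {0,1,2,3} (no change)

Fixpoint:
  val[0] = {0,1,2,3}
  val[1] = {0,1,2,3}
  val[2] = {0,1,2,3}
  val[3] = {0,1,2,3}

no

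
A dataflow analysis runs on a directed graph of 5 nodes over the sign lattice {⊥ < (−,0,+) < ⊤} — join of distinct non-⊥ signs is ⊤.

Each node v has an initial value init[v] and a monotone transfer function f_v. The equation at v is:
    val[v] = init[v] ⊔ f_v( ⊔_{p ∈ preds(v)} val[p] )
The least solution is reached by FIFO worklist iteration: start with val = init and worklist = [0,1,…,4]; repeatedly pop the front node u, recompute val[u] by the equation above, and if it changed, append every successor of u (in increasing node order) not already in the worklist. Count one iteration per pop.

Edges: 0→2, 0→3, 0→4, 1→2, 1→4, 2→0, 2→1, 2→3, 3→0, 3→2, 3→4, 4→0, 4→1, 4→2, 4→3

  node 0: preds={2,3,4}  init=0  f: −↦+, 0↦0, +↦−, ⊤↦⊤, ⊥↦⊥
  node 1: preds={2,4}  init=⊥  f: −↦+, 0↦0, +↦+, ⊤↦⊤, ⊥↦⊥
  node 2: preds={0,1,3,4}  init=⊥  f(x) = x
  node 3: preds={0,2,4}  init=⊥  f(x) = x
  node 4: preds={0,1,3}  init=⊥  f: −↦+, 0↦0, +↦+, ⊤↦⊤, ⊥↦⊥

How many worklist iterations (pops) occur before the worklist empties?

10

Trace (10 dequeues):
  [1] u=0 | in ⊥ | out 0 | ==
  [2] u=1 | in ⊥ | out ⊥ | ==
  [3] u=2 | in 0 | out 0 | prev ⊥ | push {0,1}
  [4] u=3 | in 0 | out 0 | prev ⊥ | push {2}
  [5] u=4 | in 0 | out 0 | prev ⊥ | push {3}
  [6] u=0 | in 0 | out 0 | ==
  [7] u=1 | in 0 | out 0 | prev ⊥ | push {4}
  [8] u=2 | in 0 | out 0 | ==
  [9] u=3 | in 0 | out 0 | ==
  [10] u=4 | in 0 | out 0 | ==

Converged values:
  [0] 0
  [1] 0
  [2] 0
  [3] 0
  [4] 0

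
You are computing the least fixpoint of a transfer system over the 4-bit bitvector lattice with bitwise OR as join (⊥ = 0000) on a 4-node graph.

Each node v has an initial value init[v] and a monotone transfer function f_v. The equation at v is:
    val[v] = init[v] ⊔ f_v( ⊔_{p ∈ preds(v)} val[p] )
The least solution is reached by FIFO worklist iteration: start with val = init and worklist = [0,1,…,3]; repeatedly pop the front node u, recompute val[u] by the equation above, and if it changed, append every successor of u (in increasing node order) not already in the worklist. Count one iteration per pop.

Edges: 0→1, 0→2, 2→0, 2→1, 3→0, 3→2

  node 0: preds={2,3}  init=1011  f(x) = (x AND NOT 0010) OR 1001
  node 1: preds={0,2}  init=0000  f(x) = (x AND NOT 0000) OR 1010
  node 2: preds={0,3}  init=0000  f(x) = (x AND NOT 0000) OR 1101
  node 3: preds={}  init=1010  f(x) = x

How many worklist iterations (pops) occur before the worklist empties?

7

Worklist (7 pops):
  #1 pop 0: in=1010 → 1011 (no change)
  #2 pop 1: in=1011 → 1011 (was 0000); enqueue []
  #3 pop 2: in=1011 → 1111 (was 0000); enqueue [0,1]
  #4 pop 3: in=0000 → 1010 (no change)
  #5 pop 0: in=1111 → 1111 (was 1011); enqueue [2]
  #6 pop 1: in=1111 → 1111 (was 1011); enqueue []
  #7 pop 2: in=1111 → 1111 (no change)

Fixpoint:
  val[0] = 1111
  val[1] = 1111
  val[2] = 1111
  val[3] = 1010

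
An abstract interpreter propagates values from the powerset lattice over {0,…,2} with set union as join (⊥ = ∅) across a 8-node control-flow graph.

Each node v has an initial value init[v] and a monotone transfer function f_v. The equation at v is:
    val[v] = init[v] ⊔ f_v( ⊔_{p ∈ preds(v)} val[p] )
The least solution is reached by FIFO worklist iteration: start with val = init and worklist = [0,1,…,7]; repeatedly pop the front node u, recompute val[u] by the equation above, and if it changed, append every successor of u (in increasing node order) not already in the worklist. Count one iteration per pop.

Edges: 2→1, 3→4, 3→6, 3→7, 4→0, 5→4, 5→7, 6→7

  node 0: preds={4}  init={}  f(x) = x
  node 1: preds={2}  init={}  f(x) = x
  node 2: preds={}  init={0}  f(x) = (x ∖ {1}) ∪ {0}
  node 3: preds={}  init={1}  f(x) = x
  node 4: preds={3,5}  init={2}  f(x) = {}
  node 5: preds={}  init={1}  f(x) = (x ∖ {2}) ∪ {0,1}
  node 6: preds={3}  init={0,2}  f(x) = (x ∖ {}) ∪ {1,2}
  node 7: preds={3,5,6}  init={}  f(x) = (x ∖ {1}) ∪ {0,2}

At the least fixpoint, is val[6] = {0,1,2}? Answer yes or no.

Iteration log — 9 steps:
  step 1. node 0  ⊔preds={2}  new={2}  old={}  +wl: 
  step 2. node 1  ⊔preds={0}  new={0}  old={}  +wl: 
  step 3. node 2  ⊔preds={}  new={0}  stable
  step 4. node 3  ⊔preds={}  new={1}  stable
  step 5. node 4  ⊔preds={1}  new={2}  stable
  step 6. node 5  ⊔preds={}  new={0,1}  old={1}  +wl: 4
  step 7. node 6  ⊔preds={1}  new={0,1,2}  old={0,2}  +wl: 
  step 8. node 7  ⊔preds={0,1,2}  new={0,2}  old={}  +wl: 
  step 9. node 4  ⊔preds={0,1}  new={2}  stable

Least fixpoint reached:
  node 0: {2}
  node 1: {0}
  node 2: {0}
  node 3: {1}
  node 4: {2}
  node 5: {0,1}
  node 6: {0,1,2}
  node 7: {0,2}

yes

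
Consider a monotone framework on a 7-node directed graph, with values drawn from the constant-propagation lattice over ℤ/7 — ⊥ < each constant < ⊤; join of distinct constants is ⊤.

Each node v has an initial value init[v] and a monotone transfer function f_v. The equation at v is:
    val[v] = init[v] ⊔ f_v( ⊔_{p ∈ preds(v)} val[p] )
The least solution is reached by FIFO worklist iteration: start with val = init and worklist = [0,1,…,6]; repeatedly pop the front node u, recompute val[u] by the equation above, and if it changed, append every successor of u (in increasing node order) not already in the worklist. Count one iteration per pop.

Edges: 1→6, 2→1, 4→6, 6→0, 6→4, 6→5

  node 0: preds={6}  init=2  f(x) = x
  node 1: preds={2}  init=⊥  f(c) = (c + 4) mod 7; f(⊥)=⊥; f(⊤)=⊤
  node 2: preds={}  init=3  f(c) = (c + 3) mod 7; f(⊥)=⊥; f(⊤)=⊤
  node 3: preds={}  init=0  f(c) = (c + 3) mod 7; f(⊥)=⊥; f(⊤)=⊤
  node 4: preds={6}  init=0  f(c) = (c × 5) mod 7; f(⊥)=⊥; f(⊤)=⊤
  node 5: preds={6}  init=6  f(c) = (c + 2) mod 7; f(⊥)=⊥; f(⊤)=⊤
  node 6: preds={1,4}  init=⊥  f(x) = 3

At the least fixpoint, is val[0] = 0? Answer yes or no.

no

Worklist (11 pops):
  #1 pop 0: in=⊥ → 2 (no change)
  #2 pop 1: in=3 → 0 (was ⊥); enqueue []
  #3 pop 2: in=⊥ → 3 (no change)
  #4 pop 3: in=⊥ → 0 (no change)
  #5 pop 4: in=⊥ → 0 (no change)
  #6 pop 5: in=⊥ → 6 (no change)
  #7 pop 6: in=0 → 3 (was ⊥); enqueue [0,4,5]
  #8 pop 0: in=3 → ⊤ (was 2); enqueue []
  #9 pop 4: in=3 → ⊤ (was 0); enqueue [6]
  #10 pop 5: in=3 → ⊤ (was 6); enqueue []
  #11 pop 6: in=⊤ → 3 (no change)

Fixpoint:
  val[0] = ⊤
  val[1] = 0
  val[2] = 3
  val[3] = 0
  val[4] = ⊤
  val[5] = ⊤
  val[6] = 3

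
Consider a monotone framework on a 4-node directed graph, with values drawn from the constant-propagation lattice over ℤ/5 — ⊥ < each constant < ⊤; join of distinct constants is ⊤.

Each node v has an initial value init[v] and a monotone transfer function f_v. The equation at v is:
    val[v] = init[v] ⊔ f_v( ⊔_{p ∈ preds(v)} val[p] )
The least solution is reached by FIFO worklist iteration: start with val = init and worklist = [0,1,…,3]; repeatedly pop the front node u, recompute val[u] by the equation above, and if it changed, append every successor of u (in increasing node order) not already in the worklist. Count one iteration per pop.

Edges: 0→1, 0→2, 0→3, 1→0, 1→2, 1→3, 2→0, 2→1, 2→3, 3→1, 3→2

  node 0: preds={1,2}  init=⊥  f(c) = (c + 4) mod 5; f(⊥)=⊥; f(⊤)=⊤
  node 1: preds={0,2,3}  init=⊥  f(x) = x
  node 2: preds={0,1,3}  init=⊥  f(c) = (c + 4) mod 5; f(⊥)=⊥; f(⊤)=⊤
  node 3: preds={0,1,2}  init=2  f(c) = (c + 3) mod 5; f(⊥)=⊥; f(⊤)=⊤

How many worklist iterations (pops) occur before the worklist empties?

10

Iteration log — 10 steps:
  step 1. node 0  ⊔preds=⊥  new=⊥  stable
  step 2. node 1  ⊔preds=2  new=2  old=⊥  +wl: 0
  step 3. node 2  ⊔preds=2  new=1  old=⊥  +wl: 1
  step 4. node 3  ⊔preds=⊤  new=⊤  old=2  +wl: 2
  step 5. node 0  ⊔preds=⊤  new=⊤  old=⊥  +wl: 3
  step 6. node 1  ⊔preds=⊤  new=⊤  old=2  +wl: 0
  step 7. node 2  ⊔preds=⊤  new=⊤  old=1  +wl: 1
  step 8. node 3  ⊔preds=⊤  new=⊤  stable
  step 9. node 0  ⊔preds=⊤  new=⊤  stable
  step 10. node 1  ⊔preds=⊤  new=⊤  stable

Least fixpoint reached:
  node 0: ⊤
  node 1: ⊤
  node 2: ⊤
  node 3: ⊤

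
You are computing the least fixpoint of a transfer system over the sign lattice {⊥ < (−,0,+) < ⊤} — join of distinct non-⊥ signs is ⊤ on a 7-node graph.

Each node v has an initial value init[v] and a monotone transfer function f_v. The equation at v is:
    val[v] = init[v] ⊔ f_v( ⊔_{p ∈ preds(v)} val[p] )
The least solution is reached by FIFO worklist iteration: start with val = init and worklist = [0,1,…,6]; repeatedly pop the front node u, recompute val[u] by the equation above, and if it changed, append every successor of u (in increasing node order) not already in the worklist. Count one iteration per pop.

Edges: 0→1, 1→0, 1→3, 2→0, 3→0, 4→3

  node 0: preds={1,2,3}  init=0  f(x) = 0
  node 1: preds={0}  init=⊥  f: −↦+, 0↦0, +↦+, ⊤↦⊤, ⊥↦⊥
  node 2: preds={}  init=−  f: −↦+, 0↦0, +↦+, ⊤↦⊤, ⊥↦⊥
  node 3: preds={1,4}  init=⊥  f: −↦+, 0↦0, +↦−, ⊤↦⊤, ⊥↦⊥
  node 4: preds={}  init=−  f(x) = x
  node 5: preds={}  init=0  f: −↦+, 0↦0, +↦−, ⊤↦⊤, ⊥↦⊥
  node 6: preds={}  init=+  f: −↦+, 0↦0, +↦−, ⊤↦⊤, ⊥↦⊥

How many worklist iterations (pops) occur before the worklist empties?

8

Trace (8 dequeues):
  [1] u=0 | in − | out 0 | ==
  [2] u=1 | in 0 | out 0 | prev ⊥ | push {0}
  [3] u=2 | in ⊥ | out − | ==
  [4] u=3 | in ⊤ | out ⊤ | prev ⊥ | push {}
  [5] u=4 | in ⊥ | out − | ==
  [6] u=5 | in ⊥ | out 0 | ==
  [7] u=6 | in ⊥ | out + | ==
  [8] u=0 | in ⊤ | out 0 | ==

Converged values:
  [0] 0
  [1] 0
  [2] −
  [3] ⊤
  [4] −
  [5] 0
  [6] +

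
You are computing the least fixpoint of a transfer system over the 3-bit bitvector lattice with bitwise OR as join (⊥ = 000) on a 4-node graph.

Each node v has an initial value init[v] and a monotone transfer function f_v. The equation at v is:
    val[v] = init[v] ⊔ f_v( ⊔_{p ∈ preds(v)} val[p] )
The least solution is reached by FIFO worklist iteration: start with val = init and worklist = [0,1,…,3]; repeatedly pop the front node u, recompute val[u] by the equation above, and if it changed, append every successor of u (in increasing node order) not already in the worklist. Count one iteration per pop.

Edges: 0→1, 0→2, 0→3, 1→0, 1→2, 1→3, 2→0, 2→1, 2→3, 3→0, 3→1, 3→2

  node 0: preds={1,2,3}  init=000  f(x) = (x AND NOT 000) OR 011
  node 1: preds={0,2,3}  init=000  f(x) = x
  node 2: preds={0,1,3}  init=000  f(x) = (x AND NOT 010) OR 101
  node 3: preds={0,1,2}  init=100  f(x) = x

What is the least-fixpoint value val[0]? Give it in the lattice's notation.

111

Iteration log — 7 steps:
  step 1. node 0  ⊔preds=100  new=111  old=000  +wl: 
  step 2. node 1  ⊔preds=111  new=111  old=000  +wl: 0
  step 3. node 2  ⊔preds=111  new=101  old=000  +wl: 1
  step 4. node 3  ⊔preds=111  new=111  old=100  +wl: 2
  step 5. node 0  ⊔preds=111  new=111  stable
  step 6. node 1  ⊔preds=111  new=111  stable
  step 7. node 2  ⊔preds=111  new=101  stable

Least fixpoint reached:
  node 0: 111
  node 1: 111
  node 2: 101
  node 3: 111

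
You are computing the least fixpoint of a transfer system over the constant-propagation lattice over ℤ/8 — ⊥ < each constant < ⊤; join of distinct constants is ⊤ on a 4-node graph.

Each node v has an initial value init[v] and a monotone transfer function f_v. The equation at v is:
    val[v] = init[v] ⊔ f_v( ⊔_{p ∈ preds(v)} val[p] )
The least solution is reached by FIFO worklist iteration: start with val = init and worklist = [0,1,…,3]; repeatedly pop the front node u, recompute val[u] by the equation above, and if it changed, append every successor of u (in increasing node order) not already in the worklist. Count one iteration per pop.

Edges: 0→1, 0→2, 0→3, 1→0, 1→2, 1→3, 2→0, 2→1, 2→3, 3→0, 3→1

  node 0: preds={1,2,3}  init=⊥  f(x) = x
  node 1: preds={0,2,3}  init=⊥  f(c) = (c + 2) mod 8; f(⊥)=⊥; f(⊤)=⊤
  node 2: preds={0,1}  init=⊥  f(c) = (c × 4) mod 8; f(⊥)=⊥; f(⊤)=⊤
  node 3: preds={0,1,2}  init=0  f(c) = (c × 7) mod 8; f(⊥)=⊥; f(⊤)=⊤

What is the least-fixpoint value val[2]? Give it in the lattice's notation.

Trace (9 dequeues):
  [1] u=0 | in 0 | out 0 | prev ⊥ | push {}
  [2] u=1 | in 0 | out 2 | prev ⊥ | push {0}
  [3] u=2 | in ⊤ | out ⊤ | prev ⊥ | push {1}
  [4] u=3 | in ⊤ | out ⊤ | prev 0 | push {}
  [5] u=0 | in ⊤ | out ⊤ | prev 0 | push {2,3}
  [6] u=1 | in ⊤ | out ⊤ | prev 2 | push {0}
  [7] u=2 | in ⊤ | out ⊤ | ==
  [8] u=3 | in ⊤ | out ⊤ | ==
  [9] u=0 | in ⊤ | out ⊤ | ==

Converged values:
  [0] ⊤
  [1] ⊤
  [2] ⊤
  [3] ⊤

⊤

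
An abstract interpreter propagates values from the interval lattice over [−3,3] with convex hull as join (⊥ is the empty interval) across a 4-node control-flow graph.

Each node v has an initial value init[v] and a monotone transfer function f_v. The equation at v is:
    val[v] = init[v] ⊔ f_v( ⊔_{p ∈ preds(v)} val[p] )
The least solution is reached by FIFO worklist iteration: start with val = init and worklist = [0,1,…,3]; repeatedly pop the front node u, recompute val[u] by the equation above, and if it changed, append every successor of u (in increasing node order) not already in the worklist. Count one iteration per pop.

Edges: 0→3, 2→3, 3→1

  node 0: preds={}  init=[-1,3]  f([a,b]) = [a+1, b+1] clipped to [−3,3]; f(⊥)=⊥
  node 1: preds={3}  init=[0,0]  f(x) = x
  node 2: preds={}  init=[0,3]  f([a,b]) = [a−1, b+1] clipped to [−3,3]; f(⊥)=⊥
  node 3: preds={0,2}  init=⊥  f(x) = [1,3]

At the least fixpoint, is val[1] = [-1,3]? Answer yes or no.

Iteration log — 5 steps:
  step 1. node 0  ⊔preds=⊥  new=[-1,3]  stable
  step 2. node 1  ⊔preds=⊥  new=[0,0]  stable
  step 3. node 2  ⊔preds=⊥  new=[0,3]  stable
  step 4. node 3  ⊔preds=[-1,3]  new=[1,3]  old=⊥  +wl: 1
  step 5. node 1  ⊔preds=[1,3]  new=[0,3]  old=[0,0]  +wl: 

Least fixpoint reached:
  node 0: [-1,3]
  node 1: [0,3]
  node 2: [0,3]
  node 3: [1,3]

no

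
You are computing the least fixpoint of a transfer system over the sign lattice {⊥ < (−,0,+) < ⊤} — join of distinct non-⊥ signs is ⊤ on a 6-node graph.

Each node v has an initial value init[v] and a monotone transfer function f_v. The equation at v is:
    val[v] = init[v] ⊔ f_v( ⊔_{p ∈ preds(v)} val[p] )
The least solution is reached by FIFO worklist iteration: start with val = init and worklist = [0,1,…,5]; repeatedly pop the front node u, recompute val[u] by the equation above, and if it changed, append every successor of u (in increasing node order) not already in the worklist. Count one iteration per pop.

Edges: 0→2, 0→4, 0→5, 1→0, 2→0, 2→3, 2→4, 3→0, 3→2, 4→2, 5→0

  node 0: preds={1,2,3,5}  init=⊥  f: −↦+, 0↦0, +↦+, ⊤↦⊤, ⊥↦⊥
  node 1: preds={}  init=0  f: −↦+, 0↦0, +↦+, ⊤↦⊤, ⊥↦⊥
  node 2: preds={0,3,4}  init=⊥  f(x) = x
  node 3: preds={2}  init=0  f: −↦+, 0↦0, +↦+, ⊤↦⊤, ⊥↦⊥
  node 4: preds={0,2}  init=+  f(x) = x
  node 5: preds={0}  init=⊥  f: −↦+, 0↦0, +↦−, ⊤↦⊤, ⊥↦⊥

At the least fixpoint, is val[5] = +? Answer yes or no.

Trace (11 dequeues):
  [1] u=0 | in 0 | out 0 | prev ⊥ | push {}
  [2] u=1 | in ⊥ | out 0 | ==
  [3] u=2 | in ⊤ | out ⊤ | prev ⊥ | push {0}
  [4] u=3 | in ⊤ | out ⊤ | prev 0 | push {2}
  [5] u=4 | in ⊤ | out ⊤ | prev + | push {}
  [6] u=5 | in 0 | out 0 | prev ⊥ | push {}
  [7] u=0 | in ⊤ | out ⊤ | prev 0 | push {4,5}
  [8] u=2 | in ⊤ | out ⊤ | ==
  [9] u=4 | in ⊤ | out ⊤ | ==
  [10] u=5 | in ⊤ | out ⊤ | prev 0 | push {0}
  [11] u=0 | in ⊤ | out ⊤ | ==

Converged values:
  [0] ⊤
  [1] 0
  [2] ⊤
  [3] ⊤
  [4] ⊤
  [5] ⊤

no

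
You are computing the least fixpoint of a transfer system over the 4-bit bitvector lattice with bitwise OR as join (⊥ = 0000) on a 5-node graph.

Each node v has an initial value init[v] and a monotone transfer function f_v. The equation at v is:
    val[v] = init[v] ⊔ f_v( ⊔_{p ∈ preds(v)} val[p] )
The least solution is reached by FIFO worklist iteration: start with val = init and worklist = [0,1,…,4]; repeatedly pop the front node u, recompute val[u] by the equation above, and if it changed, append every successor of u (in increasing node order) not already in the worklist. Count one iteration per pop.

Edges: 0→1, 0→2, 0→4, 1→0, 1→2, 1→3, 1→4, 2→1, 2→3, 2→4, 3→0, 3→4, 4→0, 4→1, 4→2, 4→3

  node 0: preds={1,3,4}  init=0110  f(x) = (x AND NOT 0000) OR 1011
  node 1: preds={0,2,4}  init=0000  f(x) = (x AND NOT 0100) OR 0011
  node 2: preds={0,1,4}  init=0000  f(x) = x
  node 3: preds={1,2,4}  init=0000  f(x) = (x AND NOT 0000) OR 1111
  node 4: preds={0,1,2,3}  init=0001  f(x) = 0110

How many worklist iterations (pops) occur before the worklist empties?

Trace (9 dequeues):
  [1] u=0 | in 0001 | out 1111 | prev 0110 | push {}
  [2] u=1 | in 1111 | out 1011 | prev 0000 | push {0}
  [3] u=2 | in 1111 | out 1111 | prev 0000 | push {1}
  [4] u=3 | in 1111 | out 1111 | prev 0000 | push {}
  [5] u=4 | in 1111 | out 0111 | prev 0001 | push {2,3}
  [6] u=0 | in 1111 | out 1111 | ==
  [7] u=1 | in 1111 | out 1011 | ==
  [8] u=2 | in 1111 | out 1111 | ==
  [9] u=3 | in 1111 | out 1111 | ==

Converged values:
  [0] 1111
  [1] 1011
  [2] 1111
  [3] 1111
  [4] 0111

9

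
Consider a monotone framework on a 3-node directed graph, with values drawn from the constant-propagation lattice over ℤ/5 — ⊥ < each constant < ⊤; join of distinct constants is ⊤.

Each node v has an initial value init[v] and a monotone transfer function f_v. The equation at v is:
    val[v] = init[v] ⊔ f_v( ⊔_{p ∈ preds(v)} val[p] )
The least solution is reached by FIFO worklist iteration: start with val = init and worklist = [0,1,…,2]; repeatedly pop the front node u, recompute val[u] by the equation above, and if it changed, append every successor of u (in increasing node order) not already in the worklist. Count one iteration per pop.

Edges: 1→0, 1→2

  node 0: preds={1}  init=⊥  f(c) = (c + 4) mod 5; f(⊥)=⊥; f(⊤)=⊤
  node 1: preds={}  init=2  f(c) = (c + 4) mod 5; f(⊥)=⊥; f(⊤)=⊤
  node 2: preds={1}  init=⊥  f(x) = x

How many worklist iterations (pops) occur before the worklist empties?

Trace (3 dequeues):
  [1] u=0 | in 2 | out 1 | prev ⊥ | push {}
  [2] u=1 | in ⊥ | out 2 | ==
  [3] u=2 | in 2 | out 2 | prev ⊥ | push {}

Converged values:
  [0] 1
  [1] 2
  [2] 2

3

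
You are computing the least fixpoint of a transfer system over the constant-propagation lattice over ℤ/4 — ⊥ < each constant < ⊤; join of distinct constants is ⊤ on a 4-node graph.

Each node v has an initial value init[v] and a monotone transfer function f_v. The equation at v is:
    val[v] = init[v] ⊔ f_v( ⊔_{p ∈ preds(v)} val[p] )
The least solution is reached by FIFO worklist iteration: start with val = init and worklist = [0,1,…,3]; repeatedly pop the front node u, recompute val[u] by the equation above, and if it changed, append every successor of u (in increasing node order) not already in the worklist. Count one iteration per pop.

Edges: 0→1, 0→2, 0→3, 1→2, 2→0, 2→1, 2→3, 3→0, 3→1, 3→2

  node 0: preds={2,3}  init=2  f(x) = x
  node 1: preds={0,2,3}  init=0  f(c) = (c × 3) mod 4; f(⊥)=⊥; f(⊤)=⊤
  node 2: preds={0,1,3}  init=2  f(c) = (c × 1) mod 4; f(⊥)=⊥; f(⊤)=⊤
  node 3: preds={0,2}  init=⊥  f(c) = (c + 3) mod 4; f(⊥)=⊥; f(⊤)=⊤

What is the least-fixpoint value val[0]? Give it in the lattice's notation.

⊤

Iteration log — 8 steps:
  step 1. node 0  ⊔preds=2  new=2  stable
  step 2. node 1  ⊔preds=2  new=⊤  old=0  +wl: 
  step 3. node 2  ⊔preds=⊤  new=⊤  old=2  +wl: 0,1
  step 4. node 3  ⊔preds=⊤  new=⊤  old=⊥  +wl: 2
  step 5. node 0  ⊔preds=⊤  new=⊤  old=2  +wl: 3
  step 6. node 1  ⊔preds=⊤  new=⊤  stable
  step 7. node 2  ⊔preds=⊤  new=⊤  stable
  step 8. node 3  ⊔preds=⊤  new=⊤  stable

Least fixpoint reached:
  node 0: ⊤
  node 1: ⊤
  node 2: ⊤
  node 3: ⊤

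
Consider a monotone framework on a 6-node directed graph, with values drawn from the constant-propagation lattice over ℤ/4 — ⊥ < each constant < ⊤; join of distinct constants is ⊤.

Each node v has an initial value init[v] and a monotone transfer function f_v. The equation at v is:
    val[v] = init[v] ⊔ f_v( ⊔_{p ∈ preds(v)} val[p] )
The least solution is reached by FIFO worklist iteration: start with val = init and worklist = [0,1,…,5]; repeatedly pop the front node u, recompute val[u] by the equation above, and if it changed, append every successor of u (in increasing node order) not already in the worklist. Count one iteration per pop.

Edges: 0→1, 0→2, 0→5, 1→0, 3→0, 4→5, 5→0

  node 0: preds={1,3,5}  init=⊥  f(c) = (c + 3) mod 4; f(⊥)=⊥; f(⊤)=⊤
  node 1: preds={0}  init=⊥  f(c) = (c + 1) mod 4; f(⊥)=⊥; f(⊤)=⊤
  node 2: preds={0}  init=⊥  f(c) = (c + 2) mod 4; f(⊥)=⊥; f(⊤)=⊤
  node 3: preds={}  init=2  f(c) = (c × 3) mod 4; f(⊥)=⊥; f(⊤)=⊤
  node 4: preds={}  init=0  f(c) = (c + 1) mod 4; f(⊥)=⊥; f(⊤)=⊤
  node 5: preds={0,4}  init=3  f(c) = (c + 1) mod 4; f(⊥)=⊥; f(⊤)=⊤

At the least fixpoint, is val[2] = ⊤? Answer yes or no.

yes

Worklist (7 pops):
  #1 pop 0: in=⊤ → ⊤ (was ⊥); enqueue []
  #2 pop 1: in=⊤ → ⊤ (was ⊥); enqueue [0]
  #3 pop 2: in=⊤ → ⊤ (was ⊥); enqueue []
  #4 pop 3: in=⊥ → 2 (no change)
  #5 pop 4: in=⊥ → 0 (no change)
  #6 pop 5: in=⊤ → ⊤ (was 3); enqueue []
  #7 pop 0: in=⊤ → ⊤ (no change)

Fixpoint:
  val[0] = ⊤
  val[1] = ⊤
  val[2] = ⊤
  val[3] = 2
  val[4] = 0
  val[5] = ⊤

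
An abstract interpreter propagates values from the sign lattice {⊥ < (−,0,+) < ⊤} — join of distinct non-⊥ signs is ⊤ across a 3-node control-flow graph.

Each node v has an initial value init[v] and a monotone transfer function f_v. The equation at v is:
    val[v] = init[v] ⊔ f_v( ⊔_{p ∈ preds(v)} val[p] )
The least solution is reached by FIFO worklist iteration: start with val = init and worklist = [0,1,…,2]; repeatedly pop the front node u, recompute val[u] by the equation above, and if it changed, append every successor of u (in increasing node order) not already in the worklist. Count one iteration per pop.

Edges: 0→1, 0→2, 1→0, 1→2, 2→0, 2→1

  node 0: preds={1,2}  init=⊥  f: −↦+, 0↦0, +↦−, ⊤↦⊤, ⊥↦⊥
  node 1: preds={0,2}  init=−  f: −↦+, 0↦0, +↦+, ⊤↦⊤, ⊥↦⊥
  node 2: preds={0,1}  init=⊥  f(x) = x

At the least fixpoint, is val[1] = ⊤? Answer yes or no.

Worklist (6 pops):
  #1 pop 0: in=− → + (was ⊥); enqueue []
  #2 pop 1: in=+ → ⊤ (was −); enqueue [0]
  #3 pop 2: in=⊤ → ⊤ (was ⊥); enqueue [1]
  #4 pop 0: in=⊤ → ⊤ (was +); enqueue [2]
  #5 pop 1: in=⊤ → ⊤ (no change)
  #6 pop 2: in=⊤ → ⊤ (no change)

Fixpoint:
  val[0] = ⊤
  val[1] = ⊤
  val[2] = ⊤

yes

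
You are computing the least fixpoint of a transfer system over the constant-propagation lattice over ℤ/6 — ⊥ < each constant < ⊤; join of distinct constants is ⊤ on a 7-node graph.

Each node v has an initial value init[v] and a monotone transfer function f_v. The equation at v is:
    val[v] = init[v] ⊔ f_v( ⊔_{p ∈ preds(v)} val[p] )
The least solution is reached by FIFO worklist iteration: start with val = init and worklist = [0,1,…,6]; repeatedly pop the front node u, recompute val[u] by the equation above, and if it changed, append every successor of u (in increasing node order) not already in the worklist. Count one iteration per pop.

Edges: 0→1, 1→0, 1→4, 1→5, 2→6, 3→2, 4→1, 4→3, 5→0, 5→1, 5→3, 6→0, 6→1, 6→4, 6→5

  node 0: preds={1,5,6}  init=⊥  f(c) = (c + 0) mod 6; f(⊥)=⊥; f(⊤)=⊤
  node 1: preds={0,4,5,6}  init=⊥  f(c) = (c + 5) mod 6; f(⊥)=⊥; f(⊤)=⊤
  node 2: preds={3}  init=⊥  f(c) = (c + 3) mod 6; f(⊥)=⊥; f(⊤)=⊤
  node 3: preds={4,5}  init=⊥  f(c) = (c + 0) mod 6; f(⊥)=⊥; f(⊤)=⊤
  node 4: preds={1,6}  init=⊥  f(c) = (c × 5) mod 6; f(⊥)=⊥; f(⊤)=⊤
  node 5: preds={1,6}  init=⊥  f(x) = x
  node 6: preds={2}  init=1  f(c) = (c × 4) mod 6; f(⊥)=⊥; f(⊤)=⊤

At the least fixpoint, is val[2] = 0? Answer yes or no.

no

Worklist (19 pops):
  #1 pop 0: in=1 → 1 (was ⊥); enqueue []
  #2 pop 1: in=1 → 0 (was ⊥); enqueue [0]
  #3 pop 2: in=⊥ → ⊥ (no change)
  #4 pop 3: in=⊥ → ⊥ (no change)
  #5 pop 4: in=⊤ → ⊤ (was ⊥); enqueue [1,3]
  #6 pop 5: in=⊤ → ⊤ (was ⊥); enqueue []
  #7 pop 6: in=⊥ → 1 (no change)
  #8 pop 0: in=⊤ → ⊤ (was 1); enqueue []
  #9 pop 1: in=⊤ → ⊤ (was 0); enqueue [0,4,5]
  #10 pop 3: in=⊤ → ⊤ (was ⊥); enqueue [2]
  #11 pop 0: in=⊤ → ⊤ (no change)
  #12 pop 4: in=⊤ → ⊤ (no change)
  #13 pop 5: in=⊤ → ⊤ (no change)
  #14 pop 2: in=⊤ → ⊤ (was ⊥); enqueue [6]
  #15 pop 6: in=⊤ → ⊤ (was 1); enqueue [0,1,4,5]
  #16 pop 0: in=⊤ → ⊤ (no change)
  #17 pop 1: in=⊤ → ⊤ (no change)
  #18 pop 4: in=⊤ → ⊤ (no change)
  #19 pop 5: in=⊤ → ⊤ (no change)

Fixpoint:
  val[0] = ⊤
  val[1] = ⊤
  val[2] = ⊤
  val[3] = ⊤
  val[4] = ⊤
  val[5] = ⊤
  val[6] = ⊤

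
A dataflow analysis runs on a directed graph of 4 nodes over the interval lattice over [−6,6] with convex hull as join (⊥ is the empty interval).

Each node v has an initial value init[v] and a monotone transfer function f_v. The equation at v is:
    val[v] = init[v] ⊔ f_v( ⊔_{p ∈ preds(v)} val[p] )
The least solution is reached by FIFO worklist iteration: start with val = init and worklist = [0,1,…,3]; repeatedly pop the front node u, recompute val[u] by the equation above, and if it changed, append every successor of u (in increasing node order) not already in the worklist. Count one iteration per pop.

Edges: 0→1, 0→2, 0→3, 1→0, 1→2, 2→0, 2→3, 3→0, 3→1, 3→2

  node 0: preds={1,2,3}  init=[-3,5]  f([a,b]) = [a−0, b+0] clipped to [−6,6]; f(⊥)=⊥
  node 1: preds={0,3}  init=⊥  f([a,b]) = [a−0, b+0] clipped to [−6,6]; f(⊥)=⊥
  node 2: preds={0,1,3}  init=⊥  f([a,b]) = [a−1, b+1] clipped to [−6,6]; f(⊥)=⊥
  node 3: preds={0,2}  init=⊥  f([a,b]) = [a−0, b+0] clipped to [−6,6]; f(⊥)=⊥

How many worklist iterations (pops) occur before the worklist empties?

17

Iteration log — 17 steps:
  step 1. node 0  ⊔preds=⊥  new=[-3,5]  stable
  step 2. node 1  ⊔preds=[-3,5]  new=[-3,5]  old=⊥  +wl: 0
  step 3. node 2  ⊔preds=[-3,5]  new=[-4,6]  old=⊥  +wl: 
  step 4. node 3  ⊔preds=[-4,6]  new=[-4,6]  old=⊥  +wl: 1,2
  step 5. node 0  ⊔preds=[-4,6]  new=[-4,6]  old=[-3,5]  +wl: 3
  step 6. node 1  ⊔preds=[-4,6]  new=[-4,6]  old=[-3,5]  +wl: 0
  step 7. node 2  ⊔preds=[-4,6]  new=[-5,6]  old=[-4,6]  +wl: 
  step 8. node 3  ⊔preds=[-5,6]  new=[-5,6]  old=[-4,6]  +wl: 1,2
  step 9. node 0  ⊔preds=[-5,6]  new=[-5,6]  old=[-4,6]  +wl: 3
  step 10. node 1  ⊔preds=[-5,6]  new=[-5,6]  old=[-4,6]  +wl: 0
  step 11. node 2  ⊔preds=[-5,6]  new=[-6,6]  old=[-5,6]  +wl: 
  step 12. node 3  ⊔preds=[-6,6]  new=[-6,6]  old=[-5,6]  +wl: 1,2
  step 13. node 0  ⊔preds=[-6,6]  new=[-6,6]  old=[-5,6]  +wl: 3
  step 14. node 1  ⊔preds=[-6,6]  new=[-6,6]  old=[-5,6]  +wl: 0
  step 15. node 2  ⊔preds=[-6,6]  new=[-6,6]  stable
  step 16. node 3  ⊔preds=[-6,6]  new=[-6,6]  stable
  step 17. node 0  ⊔preds=[-6,6]  new=[-6,6]  stable

Least fixpoint reached:
  node 0: [-6,6]
  node 1: [-6,6]
  node 2: [-6,6]
  node 3: [-6,6]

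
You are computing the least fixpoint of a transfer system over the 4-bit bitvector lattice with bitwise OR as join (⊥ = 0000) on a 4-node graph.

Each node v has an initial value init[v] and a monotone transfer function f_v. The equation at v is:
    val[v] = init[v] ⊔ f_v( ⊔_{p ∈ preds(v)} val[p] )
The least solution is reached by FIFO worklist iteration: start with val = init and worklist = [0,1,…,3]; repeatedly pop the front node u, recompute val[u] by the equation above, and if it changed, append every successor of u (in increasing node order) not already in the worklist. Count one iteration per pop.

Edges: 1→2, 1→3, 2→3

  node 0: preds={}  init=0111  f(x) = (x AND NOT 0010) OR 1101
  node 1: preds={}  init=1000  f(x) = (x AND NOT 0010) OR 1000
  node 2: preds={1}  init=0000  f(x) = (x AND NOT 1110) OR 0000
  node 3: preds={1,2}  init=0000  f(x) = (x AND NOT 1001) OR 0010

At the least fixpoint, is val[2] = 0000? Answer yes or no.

yes

Trace (4 dequeues):
  [1] u=0 | in 0000 | out 1111 | prev 0111 | push {}
  [2] u=1 | in 0000 | out 1000 | ==
  [3] u=2 | in 1000 | out 0000 | ==
  [4] u=3 | in 1000 | out 0010 | prev 0000 | push {}

Converged values:
  [0] 1111
  [1] 1000
  [2] 0000
  [3] 0010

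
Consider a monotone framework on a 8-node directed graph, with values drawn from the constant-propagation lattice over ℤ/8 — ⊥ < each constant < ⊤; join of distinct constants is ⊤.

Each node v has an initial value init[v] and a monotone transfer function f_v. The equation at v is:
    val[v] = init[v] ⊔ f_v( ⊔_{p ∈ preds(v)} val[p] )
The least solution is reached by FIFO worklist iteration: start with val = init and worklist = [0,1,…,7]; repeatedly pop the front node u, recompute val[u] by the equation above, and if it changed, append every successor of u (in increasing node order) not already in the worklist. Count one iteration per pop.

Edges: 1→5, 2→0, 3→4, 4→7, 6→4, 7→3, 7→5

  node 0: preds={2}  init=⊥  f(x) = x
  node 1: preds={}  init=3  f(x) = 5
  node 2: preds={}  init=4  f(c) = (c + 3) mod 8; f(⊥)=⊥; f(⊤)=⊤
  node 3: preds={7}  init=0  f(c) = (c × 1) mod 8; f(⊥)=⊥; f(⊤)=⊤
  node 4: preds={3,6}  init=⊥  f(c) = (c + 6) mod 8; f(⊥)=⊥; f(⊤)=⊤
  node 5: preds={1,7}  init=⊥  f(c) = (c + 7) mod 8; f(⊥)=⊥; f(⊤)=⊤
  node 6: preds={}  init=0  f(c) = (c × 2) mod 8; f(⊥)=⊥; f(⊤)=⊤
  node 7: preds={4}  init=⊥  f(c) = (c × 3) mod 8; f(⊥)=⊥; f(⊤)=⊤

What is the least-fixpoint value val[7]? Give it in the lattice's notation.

⊤

Iteration log — 14 steps:
  step 1. node 0  ⊔preds=4  new=4  old=⊥  +wl: 
  step 2. node 1  ⊔preds=⊥  new=⊤  old=3  +wl: 
  step 3. node 2  ⊔preds=⊥  new=4  stable
  step 4. node 3  ⊔preds=⊥  new=0  stable
  step 5. node 4  ⊔preds=0  new=6  old=⊥  +wl: 
  step 6. node 5  ⊔preds=⊤  new=⊤  old=⊥  +wl: 
  step 7. node 6  ⊔preds=⊥  new=0  stable
  step 8. node 7  ⊔preds=6  new=2  old=⊥  +wl: 3,5
  step 9. node 3  ⊔preds=2  new=⊤  old=0  +wl: 4
  step 10. node 5  ⊔preds=⊤  new=⊤  stable
  step 11. node 4  ⊔preds=⊤  new=⊤  old=6  +wl: 7
  step 12. node 7  ⊔preds=⊤  new=⊤  old=2  +wl: 3,5
  step 13. node 3  ⊔preds=⊤  new=⊤  stable
  step 14. node 5  ⊔preds=⊤  new=⊤  stable

Least fixpoint reached:
  node 0: 4
  node 1: ⊤
  node 2: 4
  node 3: ⊤
  node 4: ⊤
  node 5: ⊤
  node 6: 0
  node 7: ⊤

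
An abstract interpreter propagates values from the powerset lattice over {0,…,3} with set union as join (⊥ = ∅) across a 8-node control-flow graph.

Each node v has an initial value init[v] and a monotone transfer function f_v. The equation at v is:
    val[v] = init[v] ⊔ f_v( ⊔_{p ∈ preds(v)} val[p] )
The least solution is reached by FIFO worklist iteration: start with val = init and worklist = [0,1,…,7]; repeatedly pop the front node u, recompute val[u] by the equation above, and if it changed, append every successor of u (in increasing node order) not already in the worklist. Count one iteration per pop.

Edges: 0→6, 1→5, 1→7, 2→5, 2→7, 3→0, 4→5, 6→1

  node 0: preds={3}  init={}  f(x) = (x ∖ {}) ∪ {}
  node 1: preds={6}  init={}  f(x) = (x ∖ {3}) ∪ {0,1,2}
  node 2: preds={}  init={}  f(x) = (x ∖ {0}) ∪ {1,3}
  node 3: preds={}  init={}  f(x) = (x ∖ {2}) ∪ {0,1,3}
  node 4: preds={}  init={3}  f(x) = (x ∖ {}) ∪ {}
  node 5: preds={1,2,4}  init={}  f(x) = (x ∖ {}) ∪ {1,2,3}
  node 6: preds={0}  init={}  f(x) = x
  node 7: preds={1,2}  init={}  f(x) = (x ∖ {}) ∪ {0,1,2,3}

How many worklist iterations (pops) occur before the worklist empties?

11

Iteration log — 11 steps:
  step 1. node 0  ⊔preds={}  new={}  stable
  step 2. node 1  ⊔preds={}  new={0,1,2}  old={}  +wl: 
  step 3. node 2  ⊔preds={}  new={1,3}  old={}  +wl: 
  step 4. node 3  ⊔preds={}  new={0,1,3}  old={}  +wl: 0
  step 5. node 4  ⊔preds={}  new={3}  stable
  step 6. node 5  ⊔preds={0,1,2,3}  new={0,1,2,3}  old={}  +wl: 
  step 7. node 6  ⊔preds={}  new={}  stable
  step 8. node 7  ⊔preds={0,1,2,3}  new={0,1,2,3}  old={}  +wl: 
  step 9. node 0  ⊔preds={0,1,3}  new={0,1,3}  old={}  +wl: 6
  step 10. node 6  ⊔preds={0,1,3}  new={0,1,3}  old={}  +wl: 1
  step 11. node 1  ⊔preds={0,1,3}  new={0,1,2}  stable

Least fixpoint reached:
  node 0: {0,1,3}
  node 1: {0,1,2}
  node 2: {1,3}
  node 3: {0,1,3}
  node 4: {3}
  node 5: {0,1,2,3}
  node 6: {0,1,3}
  node 7: {0,1,2,3}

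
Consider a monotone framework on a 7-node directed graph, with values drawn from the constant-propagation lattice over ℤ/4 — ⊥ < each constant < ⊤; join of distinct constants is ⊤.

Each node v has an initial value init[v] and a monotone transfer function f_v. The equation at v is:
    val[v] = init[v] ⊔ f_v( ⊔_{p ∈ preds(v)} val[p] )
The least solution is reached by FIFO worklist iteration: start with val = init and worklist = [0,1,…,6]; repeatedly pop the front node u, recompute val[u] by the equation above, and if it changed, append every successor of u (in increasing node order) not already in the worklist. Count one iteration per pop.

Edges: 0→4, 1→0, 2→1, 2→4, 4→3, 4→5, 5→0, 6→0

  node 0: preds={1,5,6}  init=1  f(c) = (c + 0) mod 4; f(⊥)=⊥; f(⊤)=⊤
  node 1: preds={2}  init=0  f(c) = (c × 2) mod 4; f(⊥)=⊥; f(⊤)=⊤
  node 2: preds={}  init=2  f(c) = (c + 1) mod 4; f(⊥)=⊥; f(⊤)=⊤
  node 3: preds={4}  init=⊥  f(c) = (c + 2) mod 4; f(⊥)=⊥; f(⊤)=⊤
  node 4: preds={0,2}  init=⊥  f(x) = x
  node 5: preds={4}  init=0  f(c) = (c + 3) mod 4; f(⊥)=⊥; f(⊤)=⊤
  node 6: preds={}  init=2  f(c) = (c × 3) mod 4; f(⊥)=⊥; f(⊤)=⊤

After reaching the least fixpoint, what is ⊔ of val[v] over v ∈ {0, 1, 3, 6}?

Worklist (9 pops):
  #1 pop 0: in=⊤ → ⊤ (was 1); enqueue []
  #2 pop 1: in=2 → 0 (no change)
  #3 pop 2: in=⊥ → 2 (no change)
  #4 pop 3: in=⊥ → ⊥ (no change)
  #5 pop 4: in=⊤ → ⊤ (was ⊥); enqueue [3]
  #6 pop 5: in=⊤ → ⊤ (was 0); enqueue [0]
  #7 pop 6: in=⊥ → 2 (no change)
  #8 pop 3: in=⊤ → ⊤ (was ⊥); enqueue []
  #9 pop 0: in=⊤ → ⊤ (no change)

Fixpoint:
  val[0] = ⊤
  val[1] = 0
  val[2] = 2
  val[3] = ⊤
  val[4] = ⊤
  val[5] = ⊤
  val[6] = 2

⊤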